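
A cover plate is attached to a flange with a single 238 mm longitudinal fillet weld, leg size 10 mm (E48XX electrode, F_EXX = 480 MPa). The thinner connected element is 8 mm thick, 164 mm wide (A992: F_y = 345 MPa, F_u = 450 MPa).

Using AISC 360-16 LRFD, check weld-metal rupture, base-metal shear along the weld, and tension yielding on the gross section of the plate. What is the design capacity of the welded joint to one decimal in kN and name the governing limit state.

Weld metal: throat = 0.707×10 = 7.07 mm, L = 238 mm. φR_n = 0.75 × 0.6 × 480 × 7.07 × 238 = 363.5 kN.
Base metal shear (8 mm plate): yield φR_n = 1.0×0.6×345×8×238 = 394.1 kN; rupture φR_n = 0.75×0.6×450×8×238 = 385.6 kN; take 385.6 kN (rupture).
Tension yield (gross): A_g = 164×8 = 1312 mm². φR_n = 0.90 × 345 × 1312 = 407.4 kN.
Governing: min(363.5, 385.6, 407.4) = 363.5 kN → weld metal.

363.5 kN (weld metal governs)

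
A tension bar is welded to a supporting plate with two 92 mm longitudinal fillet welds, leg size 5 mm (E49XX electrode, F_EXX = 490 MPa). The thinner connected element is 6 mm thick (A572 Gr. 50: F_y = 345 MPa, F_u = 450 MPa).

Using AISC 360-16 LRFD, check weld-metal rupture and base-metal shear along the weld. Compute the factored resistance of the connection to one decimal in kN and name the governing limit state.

Weld metal: throat = 0.707×5 = 3.535 mm, L = 2×92 = 184 mm. φR_n = 0.75 × 0.6 × 490 × 3.535 × 184 = 143.4 kN.
Base metal shear (6 mm plate): yield φR_n = 1.0×0.6×345×6×184 = 228.5 kN; rupture φR_n = 0.75×0.6×450×6×184 = 223.6 kN; take 223.6 kN (rupture).
Governing: min(143.4, 223.6) = 143.4 kN → weld metal.

143.4 kN (weld metal governs)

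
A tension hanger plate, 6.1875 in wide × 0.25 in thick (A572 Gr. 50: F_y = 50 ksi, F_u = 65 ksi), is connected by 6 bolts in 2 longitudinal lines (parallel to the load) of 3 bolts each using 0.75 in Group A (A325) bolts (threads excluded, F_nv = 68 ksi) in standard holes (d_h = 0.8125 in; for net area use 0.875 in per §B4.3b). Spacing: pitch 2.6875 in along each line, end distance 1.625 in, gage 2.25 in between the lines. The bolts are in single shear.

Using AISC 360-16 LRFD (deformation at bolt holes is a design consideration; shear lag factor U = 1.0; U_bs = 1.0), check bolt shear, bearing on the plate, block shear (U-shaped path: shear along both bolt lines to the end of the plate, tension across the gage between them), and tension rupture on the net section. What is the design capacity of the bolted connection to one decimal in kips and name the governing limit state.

54.1 kips (net-section rupture governs)

Bolt shear: A_b = π(0.75)²/4 = 0.44179 in². φR_n = 0.75 × 68 × 0.44179 × 6 × 1 = 135.2 kips.
Bearing (0.25 in plate, F_u = 65 ksi): end bolts L_c = 1.625 − 0.8125/2 = 1.21875, R_n = min(1.2×1.21875×0.25×65, 2.4×0.75×0.25×65) = 23.766 kips/bolt; interior L_c = 2.6875 − 0.8125 = 1.875, R_n = 29.25 kips/bolt. φR_n = 0.75 × (2×23.766 + 4×29.25) = 123.4 kips.
Block shear: shear path 2×[1.625+2×2.6875] = 2×7 in, A_gv = 3.5, A_nv = 2×(7 − 2.5×0.875)×0.25 = 2.4063 in²; tension across gage: (2.25 − 1×0.875)×0.25 = 0.34375 in². R_n = min(0.6×65×2.4063, 0.6×50×3.5) + 1.0×65×0.34375 = min(93.846, 105) + 22.344 = 116.19 kips. φR_n = 0.75 × 116.19 = 87.1 kips.
Tension rupture (net): A_n = (6.1875 − 2×0.875)×0.25 = 1.1094 in² (U = 1.0, A_e = A_n). φR_n = 0.75 × 65 × 1.1094 = 54.1 kips.
Governing: min(135.2, 123.4, 87.1, 54.1) = 54.1 kips → net-section rupture.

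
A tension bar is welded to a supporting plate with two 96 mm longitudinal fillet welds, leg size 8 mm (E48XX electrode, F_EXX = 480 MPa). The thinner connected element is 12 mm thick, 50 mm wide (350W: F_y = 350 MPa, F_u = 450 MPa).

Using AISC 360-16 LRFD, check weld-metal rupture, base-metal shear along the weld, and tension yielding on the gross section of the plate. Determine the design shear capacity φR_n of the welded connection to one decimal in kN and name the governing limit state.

Weld metal: throat = 0.707×8 = 5.656 mm, L = 2×96 = 192 mm. φR_n = 0.75 × 0.6 × 480 × 5.656 × 192 = 234.6 kN.
Base metal shear (12 mm plate): yield φR_n = 1.0×0.6×350×12×192 = 483.8 kN; rupture φR_n = 0.75×0.6×450×12×192 = 466.6 kN; take 466.6 kN (rupture).
Tension yield (gross): A_g = 50×12 = 600 mm². φR_n = 0.90 × 350 × 600 = 189.0 kN.
Governing: min(234.6, 466.6, 189.0) = 189.0 kN → gross-section yield.

189.0 kN (gross-section yield governs)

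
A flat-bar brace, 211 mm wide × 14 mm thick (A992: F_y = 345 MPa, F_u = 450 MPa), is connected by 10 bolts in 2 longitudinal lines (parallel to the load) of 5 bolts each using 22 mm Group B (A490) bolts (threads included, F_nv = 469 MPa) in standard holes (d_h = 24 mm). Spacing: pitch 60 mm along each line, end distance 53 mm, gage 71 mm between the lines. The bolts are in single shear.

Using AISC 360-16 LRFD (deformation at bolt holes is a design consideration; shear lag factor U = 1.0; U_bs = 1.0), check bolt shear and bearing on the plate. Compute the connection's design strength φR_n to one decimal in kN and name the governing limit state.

1337.1 kN (bolt shear governs)

Bolt shear: A_b = π(22)²/4 = 380.13 mm². φR_n = 0.75 × 469 × 380.13 × 10 × 1 = 1337.1 kN.
Bearing (14 mm plate, F_u = 450 MPa): end bolts L_c = 53 − 24/2 = 41, R_n = min(1.2×41×14×450, 2.4×22×14×450) = 309.96 kN/bolt; interior L_c = 60 − 24 = 36, R_n = 272.16 kN/bolt. φR_n = 0.75 × (2×309.96 + 8×272.16) = 2097.9 kN.
Governing: min(1337.1, 2097.9) = 1337.1 kN → bolt shear.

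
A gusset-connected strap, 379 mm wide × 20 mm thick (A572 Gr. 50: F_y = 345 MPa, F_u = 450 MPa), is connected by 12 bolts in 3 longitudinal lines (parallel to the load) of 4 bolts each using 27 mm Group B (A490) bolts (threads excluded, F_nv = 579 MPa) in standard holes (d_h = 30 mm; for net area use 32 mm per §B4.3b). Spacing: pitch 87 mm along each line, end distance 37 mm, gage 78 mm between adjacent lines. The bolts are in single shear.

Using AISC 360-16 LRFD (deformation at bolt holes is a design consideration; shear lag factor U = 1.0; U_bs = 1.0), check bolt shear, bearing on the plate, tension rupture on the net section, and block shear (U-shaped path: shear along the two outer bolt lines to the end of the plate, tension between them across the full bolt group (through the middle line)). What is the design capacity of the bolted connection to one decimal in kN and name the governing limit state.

Bolt shear: A_b = π(27)²/4 = 572.56 mm². φR_n = 0.75 × 579 × 572.56 × 12 × 1 = 2983.6 kN.
Bearing (20 mm plate, F_u = 450 MPa): end bolts L_c = 37 − 30/2 = 22, R_n = min(1.2×22×20×450, 2.4×27×20×450) = 237.6 kN/bolt; interior L_c = 87 − 30 = 57, R_n = 583.2 kN/bolt. φR_n = 0.75 × (3×237.6 + 9×583.2) = 4471.2 kN.
Tension rupture (net): A_n = (379 − 3×32)×20 = 5660 mm² (U = 1.0, A_e = A_n). φR_n = 0.75 × 450 × 5660 = 1910.3 kN.
Block shear: shear path 2×[37+3×87] = 2×298 mm, A_gv = 11920, A_nv = 2×(298 − 3.5×32)×20 = 7440 mm²; tension across gage: (156 − 2×32)×20 = 1840 mm². R_n = min(0.6×450×7440, 0.6×345×11920) + 1.0×450×1840 = min(2008.8, 2467.4) + 828 = 2836.8 kN. φR_n = 0.75 × 2836.8 = 2127.6 kN.
Governing: min(2983.6, 4471.2, 1910.3, 2127.6) = 1910.3 kN → net-section rupture.

1910.3 kN (net-section rupture governs)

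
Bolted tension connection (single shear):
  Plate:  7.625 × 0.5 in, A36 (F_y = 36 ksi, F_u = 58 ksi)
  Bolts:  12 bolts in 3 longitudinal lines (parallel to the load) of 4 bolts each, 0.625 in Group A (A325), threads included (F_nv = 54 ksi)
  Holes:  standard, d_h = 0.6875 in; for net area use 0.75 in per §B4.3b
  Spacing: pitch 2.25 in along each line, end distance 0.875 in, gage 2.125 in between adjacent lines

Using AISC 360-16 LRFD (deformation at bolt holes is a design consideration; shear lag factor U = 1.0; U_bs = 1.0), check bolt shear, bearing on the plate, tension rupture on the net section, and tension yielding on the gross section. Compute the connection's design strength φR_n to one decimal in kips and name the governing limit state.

116.9 kips (net-section rupture governs)

Bolt shear: A_b = π(0.625)²/4 = 0.3068 in². φR_n = 0.75 × 54 × 0.3068 × 12 × 1 = 149.1 kips.
Bearing (0.5 in plate, F_u = 58 ksi): end bolts L_c = 0.875 − 0.6875/2 = 0.53125, R_n = min(1.2×0.53125×0.5×58, 2.4×0.625×0.5×58) = 18.488 kips/bolt; interior L_c = 2.25 − 0.6875 = 1.5625, R_n = 43.5 kips/bolt. φR_n = 0.75 × (3×18.488 + 9×43.5) = 335.2 kips.
Tension rupture (net): A_n = (7.625 − 3×0.75)×0.5 = 2.6875 in² (U = 1.0, A_e = A_n). φR_n = 0.75 × 58 × 2.6875 = 116.9 kips.
Tension yield (gross): A_g = 7.625×0.5 = 3.8125 in². φR_n = 0.90 × 36 × 3.8125 = 123.5 kips.
Governing: min(149.1, 335.2, 116.9, 123.5) = 116.9 kips → net-section rupture.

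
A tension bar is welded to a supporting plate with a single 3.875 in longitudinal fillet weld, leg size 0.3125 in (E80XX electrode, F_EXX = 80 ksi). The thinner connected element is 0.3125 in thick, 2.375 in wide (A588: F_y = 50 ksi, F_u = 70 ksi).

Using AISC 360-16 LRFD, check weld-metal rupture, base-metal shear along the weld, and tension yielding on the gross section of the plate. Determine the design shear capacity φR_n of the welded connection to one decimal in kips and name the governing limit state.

Weld metal: throat = 0.707×0.3125 = 0.22094 in, L = 3.875 in. φR_n = 0.75 × 0.6 × 80 × 0.22094 × 3.875 = 30.8 kips.
Base metal shear (0.3125 in plate): yield φR_n = 1.0×0.6×50×0.3125×3.875 = 36.3 kips; rupture φR_n = 0.75×0.6×70×0.3125×3.875 = 38.1 kips; take 36.3 kips (yield).
Tension yield (gross): A_g = 2.375×0.3125 = 0.74219 in². φR_n = 0.90 × 50 × 0.74219 = 33.4 kips.
Governing: min(30.8, 36.3, 33.4) = 30.8 kips → weld metal.

30.8 kips (weld metal governs)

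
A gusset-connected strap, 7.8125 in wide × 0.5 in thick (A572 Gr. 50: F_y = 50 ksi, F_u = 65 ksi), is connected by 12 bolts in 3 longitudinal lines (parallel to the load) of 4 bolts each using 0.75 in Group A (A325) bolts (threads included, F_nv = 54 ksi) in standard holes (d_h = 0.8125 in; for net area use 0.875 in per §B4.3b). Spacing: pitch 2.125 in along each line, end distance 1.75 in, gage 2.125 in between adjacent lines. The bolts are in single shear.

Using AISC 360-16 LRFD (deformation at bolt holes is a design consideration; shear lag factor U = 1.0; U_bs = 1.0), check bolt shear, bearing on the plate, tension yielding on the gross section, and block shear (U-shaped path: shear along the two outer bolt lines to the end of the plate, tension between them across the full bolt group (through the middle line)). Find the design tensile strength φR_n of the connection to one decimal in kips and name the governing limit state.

Bolt shear: A_b = π(0.75)²/4 = 0.44179 in². φR_n = 0.75 × 54 × 0.44179 × 12 × 1 = 214.7 kips.
Bearing (0.5 in plate, F_u = 65 ksi): end bolts L_c = 1.75 − 0.8125/2 = 1.34375, R_n = min(1.2×1.34375×0.5×65, 2.4×0.75×0.5×65) = 52.406 kips/bolt; interior L_c = 2.125 − 0.8125 = 1.3125, R_n = 51.188 kips/bolt. φR_n = 0.75 × (3×52.406 + 9×51.188) = 463.4 kips.
Tension yield (gross): A_g = 7.8125×0.5 = 3.9063 in². φR_n = 0.90 × 50 × 3.9063 = 175.8 kips.
Block shear: shear path 2×[1.75+3×2.125] = 2×8.125 in, A_gv = 8.125, A_nv = 2×(8.125 − 3.5×0.875)×0.5 = 5.0625 in²; tension across gage: (4.25 − 2×0.875)×0.5 = 1.25 in². R_n = min(0.6×65×5.0625, 0.6×50×8.125) + 1.0×65×1.25 = min(197.44, 243.75) + 81.25 = 278.69 kips. φR_n = 0.75 × 278.69 = 209.0 kips.
Governing: min(214.7, 463.4, 175.8, 209.0) = 175.8 kips → gross-section yield.

175.8 kips (gross-section yield governs)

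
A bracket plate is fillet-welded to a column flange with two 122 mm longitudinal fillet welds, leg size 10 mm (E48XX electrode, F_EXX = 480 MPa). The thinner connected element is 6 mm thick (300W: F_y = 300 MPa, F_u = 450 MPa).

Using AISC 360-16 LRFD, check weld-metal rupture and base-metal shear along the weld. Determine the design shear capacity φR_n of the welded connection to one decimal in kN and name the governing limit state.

Weld metal: throat = 0.707×10 = 7.07 mm, L = 2×122 = 244 mm. φR_n = 0.75 × 0.6 × 480 × 7.07 × 244 = 372.6 kN.
Base metal shear (6 mm plate): yield φR_n = 1.0×0.6×300×6×244 = 263.5 kN; rupture φR_n = 0.75×0.6×450×6×244 = 296.5 kN; take 263.5 kN (yield).
Governing: min(372.6, 263.5) = 263.5 kN → base-metal shear.

263.5 kN (base-metal shear governs)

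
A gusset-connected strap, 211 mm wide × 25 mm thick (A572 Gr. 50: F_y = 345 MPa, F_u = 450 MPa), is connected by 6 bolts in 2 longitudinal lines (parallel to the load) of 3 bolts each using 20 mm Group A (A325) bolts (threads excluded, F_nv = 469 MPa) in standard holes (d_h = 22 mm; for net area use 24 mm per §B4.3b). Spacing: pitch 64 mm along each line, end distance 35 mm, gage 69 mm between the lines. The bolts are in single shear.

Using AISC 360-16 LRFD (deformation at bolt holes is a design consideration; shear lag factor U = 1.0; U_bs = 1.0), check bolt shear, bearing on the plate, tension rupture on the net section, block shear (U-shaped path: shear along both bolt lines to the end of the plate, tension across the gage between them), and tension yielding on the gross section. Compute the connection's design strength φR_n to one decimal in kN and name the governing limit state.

663.0 kN (bolt shear governs)

Bolt shear: A_b = π(20)²/4 = 314.16 mm². φR_n = 0.75 × 469 × 314.16 × 6 × 1 = 663.0 kN.
Bearing (25 mm plate, F_u = 450 MPa): end bolts L_c = 35 − 22/2 = 24, R_n = min(1.2×24×25×450, 2.4×20×25×450) = 324 kN/bolt; interior L_c = 64 − 22 = 42, R_n = 540 kN/bolt. φR_n = 0.75 × (2×324 + 4×540) = 2106.0 kN.
Tension rupture (net): A_n = (211 − 2×24)×25 = 4075 mm² (U = 1.0, A_e = A_n). φR_n = 0.75 × 450 × 4075 = 1375.3 kN.
Block shear: shear path 2×[35+2×64] = 2×163 mm, A_gv = 8150, A_nv = 2×(163 − 2.5×24)×25 = 5150 mm²; tension across gage: (69 − 1×24)×25 = 1125 mm². R_n = min(0.6×450×5150, 0.6×345×8150) + 1.0×450×1125 = min(1390.5, 1687.1) + 506.25 = 1896.8 kN. φR_n = 0.75 × 1896.8 = 1422.6 kN.
Tension yield (gross): A_g = 211×25 = 5275 mm². φR_n = 0.90 × 345 × 5275 = 1637.9 kN.
Governing: min(663.0, 2106.0, 1375.3, 1422.6, 1637.9) = 663.0 kN → bolt shear.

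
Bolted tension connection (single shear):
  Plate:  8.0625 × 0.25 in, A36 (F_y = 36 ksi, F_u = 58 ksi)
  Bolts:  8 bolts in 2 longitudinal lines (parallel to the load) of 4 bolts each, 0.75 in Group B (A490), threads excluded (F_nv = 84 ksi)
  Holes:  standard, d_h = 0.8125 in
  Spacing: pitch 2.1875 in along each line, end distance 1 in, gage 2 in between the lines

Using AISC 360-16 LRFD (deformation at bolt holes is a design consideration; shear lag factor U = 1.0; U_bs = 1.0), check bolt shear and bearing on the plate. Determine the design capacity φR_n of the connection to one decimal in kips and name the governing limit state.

Bolt shear: A_b = π(0.75)²/4 = 0.44179 in². φR_n = 0.75 × 84 × 0.44179 × 8 × 1 = 222.7 kips.
Bearing (0.25 in plate, F_u = 58 ksi): end bolts L_c = 1 − 0.8125/2 = 0.59375, R_n = min(1.2×0.59375×0.25×58, 2.4×0.75×0.25×58) = 10.331 kips/bolt; interior L_c = 2.1875 − 0.8125 = 1.375, R_n = 23.925 kips/bolt. φR_n = 0.75 × (2×10.331 + 6×23.925) = 123.2 kips.
Governing: min(222.7, 123.2) = 123.2 kips → bearing.

123.2 kips (bearing governs)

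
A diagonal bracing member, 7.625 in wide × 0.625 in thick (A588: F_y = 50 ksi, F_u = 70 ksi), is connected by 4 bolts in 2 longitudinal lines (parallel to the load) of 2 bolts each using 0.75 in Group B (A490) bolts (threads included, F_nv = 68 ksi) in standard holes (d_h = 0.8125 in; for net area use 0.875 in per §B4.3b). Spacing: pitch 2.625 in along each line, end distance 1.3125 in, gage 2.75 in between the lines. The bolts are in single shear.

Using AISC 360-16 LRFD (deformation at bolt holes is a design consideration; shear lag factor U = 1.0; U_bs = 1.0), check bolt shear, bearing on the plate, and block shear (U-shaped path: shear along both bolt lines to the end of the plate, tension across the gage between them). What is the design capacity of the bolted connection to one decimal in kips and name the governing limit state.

Bolt shear: A_b = π(0.75)²/4 = 0.44179 in². φR_n = 0.75 × 68 × 0.44179 × 4 × 1 = 90.1 kips.
Bearing (0.625 in plate, F_u = 70 ksi): end bolts L_c = 1.3125 − 0.8125/2 = 0.90625, R_n = min(1.2×0.90625×0.625×70, 2.4×0.75×0.625×70) = 47.578 kips/bolt; interior L_c = 2.625 − 0.8125 = 1.8125, R_n = 78.75 kips/bolt. φR_n = 0.75 × (2×47.578 + 2×78.75) = 189.5 kips.
Block shear: shear path 2×[1.3125+1×2.625] = 2×3.9375 in, A_gv = 4.9219, A_nv = 2×(3.9375 − 1.5×0.875)×0.625 = 3.2813 in²; tension across gage: (2.75 − 1×0.875)×0.625 = 1.1719 in². R_n = min(0.6×70×3.2813, 0.6×50×4.9219) + 1.0×70×1.1719 = min(137.81, 147.66) + 82.033 = 219.84 kips. φR_n = 0.75 × 219.84 = 164.9 kips.
Governing: min(90.1, 189.5, 164.9) = 90.1 kips → bolt shear.

90.1 kips (bolt shear governs)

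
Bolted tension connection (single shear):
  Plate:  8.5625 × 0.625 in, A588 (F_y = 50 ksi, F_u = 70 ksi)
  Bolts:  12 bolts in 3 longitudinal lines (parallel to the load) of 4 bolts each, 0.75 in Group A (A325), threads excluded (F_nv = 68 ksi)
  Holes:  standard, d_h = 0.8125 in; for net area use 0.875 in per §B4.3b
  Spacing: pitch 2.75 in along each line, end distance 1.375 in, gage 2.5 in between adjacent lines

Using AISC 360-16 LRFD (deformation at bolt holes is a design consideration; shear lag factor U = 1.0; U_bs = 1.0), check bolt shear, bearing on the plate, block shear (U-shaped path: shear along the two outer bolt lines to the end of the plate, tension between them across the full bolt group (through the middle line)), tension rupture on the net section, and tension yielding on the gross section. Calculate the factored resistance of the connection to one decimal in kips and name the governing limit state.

Bolt shear: A_b = π(0.75)²/4 = 0.44179 in². φR_n = 0.75 × 68 × 0.44179 × 12 × 1 = 270.4 kips.
Bearing (0.625 in plate, F_u = 70 ksi): end bolts L_c = 1.375 − 0.8125/2 = 0.96875, R_n = min(1.2×0.96875×0.625×70, 2.4×0.75×0.625×70) = 50.859 kips/bolt; interior L_c = 2.75 − 0.8125 = 1.9375, R_n = 78.75 kips/bolt. φR_n = 0.75 × (3×50.859 + 9×78.75) = 646.0 kips.
Block shear: shear path 2×[1.375+3×2.75] = 2×9.625 in, A_gv = 12.031, A_nv = 2×(9.625 − 3.5×0.875)×0.625 = 8.2031 in²; tension across gage: (5 − 2×0.875)×0.625 = 2.0313 in². R_n = min(0.6×70×8.2031, 0.6×50×12.031) + 1.0×70×2.0313 = min(344.53, 360.93) + 142.19 = 486.72 kips. φR_n = 0.75 × 486.72 = 365.0 kips.
Tension rupture (net): A_n = (8.5625 − 3×0.875)×0.625 = 3.7109 in² (U = 1.0, A_e = A_n). φR_n = 0.75 × 70 × 3.7109 = 194.8 kips.
Tension yield (gross): A_g = 8.5625×0.625 = 5.3516 in². φR_n = 0.90 × 50 × 5.3516 = 240.8 kips.
Governing: min(270.4, 646.0, 365.0, 194.8, 240.8) = 194.8 kips → net-section rupture.

194.8 kips (net-section rupture governs)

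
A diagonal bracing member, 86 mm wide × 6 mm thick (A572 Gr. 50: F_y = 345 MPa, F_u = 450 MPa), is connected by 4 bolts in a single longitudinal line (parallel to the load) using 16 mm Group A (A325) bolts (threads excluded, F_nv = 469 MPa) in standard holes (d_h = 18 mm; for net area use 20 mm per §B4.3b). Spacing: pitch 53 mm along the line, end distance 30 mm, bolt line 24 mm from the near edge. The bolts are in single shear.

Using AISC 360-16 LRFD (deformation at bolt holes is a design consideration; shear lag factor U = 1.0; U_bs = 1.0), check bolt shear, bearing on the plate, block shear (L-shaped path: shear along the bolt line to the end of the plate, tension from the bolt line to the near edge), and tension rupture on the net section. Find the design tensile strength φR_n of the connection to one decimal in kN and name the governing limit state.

133.7 kN (net-section rupture governs)

Bolt shear: A_b = π(16)²/4 = 201.06 mm². φR_n = 0.75 × 469 × 201.06 × 4 × 1 = 282.9 kN.
Bearing (6 mm plate, F_u = 450 MPa): end bolts L_c = 30 − 18/2 = 21, R_n = min(1.2×21×6×450, 2.4×16×6×450) = 68.04 kN/bolt; interior L_c = 53 − 18 = 35, R_n = 103.68 kN/bolt. φR_n = 0.75 × (1×68.04 + 3×103.68) = 284.3 kN.
Block shear: shear path 1×[30+3×53] = 1×189 mm, A_gv = 1134, A_nv = 1×(189 − 3.5×20)×6 = 714 mm²; tension to near edge: (24 − 0.5×20)×6 = 84 mm². R_n = min(0.6×450×714, 0.6×345×1134) + 1.0×450×84 = min(192.78, 234.74) + 37.8 = 230.58 kN. φR_n = 0.75 × 230.58 = 172.9 kN.
Tension rupture (net): A_n = (86 − 1×20)×6 = 396 mm² (U = 1.0, A_e = A_n). φR_n = 0.75 × 450 × 396 = 133.7 kN.
Governing: min(282.9, 284.3, 172.9, 133.7) = 133.7 kN → net-section rupture.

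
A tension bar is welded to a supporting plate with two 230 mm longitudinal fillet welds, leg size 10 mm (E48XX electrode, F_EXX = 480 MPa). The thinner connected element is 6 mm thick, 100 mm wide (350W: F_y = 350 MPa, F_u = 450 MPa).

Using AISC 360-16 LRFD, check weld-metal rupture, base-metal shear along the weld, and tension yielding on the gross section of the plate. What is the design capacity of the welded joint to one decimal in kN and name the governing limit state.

189.0 kN (gross-section yield governs)

Weld metal: throat = 0.707×10 = 7.07 mm, L = 2×230 = 460 mm. φR_n = 0.75 × 0.6 × 480 × 7.07 × 460 = 702.5 kN.
Base metal shear (6 mm plate): yield φR_n = 1.0×0.6×350×6×460 = 579.6 kN; rupture φR_n = 0.75×0.6×450×6×460 = 558.9 kN; take 558.9 kN (rupture).
Tension yield (gross): A_g = 100×6 = 600 mm². φR_n = 0.90 × 350 × 600 = 189.0 kN.
Governing: min(702.5, 558.9, 189.0) = 189.0 kN → gross-section yield.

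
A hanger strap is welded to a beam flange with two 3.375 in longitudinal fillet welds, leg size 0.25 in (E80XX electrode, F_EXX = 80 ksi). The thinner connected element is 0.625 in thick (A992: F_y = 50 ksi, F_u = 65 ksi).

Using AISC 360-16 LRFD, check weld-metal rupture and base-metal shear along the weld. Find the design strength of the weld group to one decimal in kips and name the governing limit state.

43.0 kips (weld metal governs)

Weld metal: throat = 0.707×0.25 = 0.17675 in, L = 2×3.375 = 6.75 in. φR_n = 0.75 × 0.6 × 80 × 0.17675 × 6.75 = 43.0 kips.
Base metal shear (0.625 in plate): yield φR_n = 1.0×0.6×50×0.625×6.75 = 126.6 kips; rupture φR_n = 0.75×0.6×65×0.625×6.75 = 123.4 kips; take 123.4 kips (rupture).
Governing: min(43.0, 123.4) = 43.0 kips → weld metal.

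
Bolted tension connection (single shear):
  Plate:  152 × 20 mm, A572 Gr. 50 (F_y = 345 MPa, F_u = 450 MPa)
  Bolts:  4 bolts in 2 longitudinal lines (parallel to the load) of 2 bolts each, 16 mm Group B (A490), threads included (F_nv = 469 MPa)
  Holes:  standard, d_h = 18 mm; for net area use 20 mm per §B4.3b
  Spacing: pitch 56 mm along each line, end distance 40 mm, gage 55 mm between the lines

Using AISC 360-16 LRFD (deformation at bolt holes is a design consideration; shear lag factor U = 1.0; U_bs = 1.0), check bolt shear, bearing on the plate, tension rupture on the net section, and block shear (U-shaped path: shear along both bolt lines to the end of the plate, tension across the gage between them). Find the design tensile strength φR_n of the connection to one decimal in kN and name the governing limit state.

Bolt shear: A_b = π(16)²/4 = 201.06 mm². φR_n = 0.75 × 469 × 201.06 × 4 × 1 = 282.9 kN.
Bearing (20 mm plate, F_u = 450 MPa): end bolts L_c = 40 − 18/2 = 31, R_n = min(1.2×31×20×450, 2.4×16×20×450) = 334.8 kN/bolt; interior L_c = 56 − 18 = 38, R_n = 345.6 kN/bolt. φR_n = 0.75 × (2×334.8 + 2×345.6) = 1020.6 kN.
Tension rupture (net): A_n = (152 − 2×20)×20 = 2240 mm² (U = 1.0, A_e = A_n). φR_n = 0.75 × 450 × 2240 = 756.0 kN.
Block shear: shear path 2×[40+1×56] = 2×96 mm, A_gv = 3840, A_nv = 2×(96 − 1.5×20)×20 = 2640 mm²; tension across gage: (55 − 1×20)×20 = 700 mm². R_n = min(0.6×450×2640, 0.6×345×3840) + 1.0×450×700 = min(712.8, 794.88) + 315 = 1027.8 kN. φR_n = 0.75 × 1027.8 = 770.9 kN.
Governing: min(282.9, 1020.6, 756.0, 770.9) = 282.9 kN → bolt shear.

282.9 kN (bolt shear governs)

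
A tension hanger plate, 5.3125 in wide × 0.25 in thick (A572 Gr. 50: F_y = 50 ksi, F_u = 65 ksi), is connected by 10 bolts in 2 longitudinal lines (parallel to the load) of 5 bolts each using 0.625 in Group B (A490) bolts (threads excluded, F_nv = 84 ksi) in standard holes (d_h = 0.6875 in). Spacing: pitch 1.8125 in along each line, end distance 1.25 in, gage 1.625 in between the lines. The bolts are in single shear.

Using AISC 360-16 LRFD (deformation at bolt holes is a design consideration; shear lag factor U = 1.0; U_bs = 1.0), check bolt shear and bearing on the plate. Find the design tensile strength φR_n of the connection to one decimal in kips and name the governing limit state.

Bolt shear: A_b = π(0.625)²/4 = 0.3068 in². φR_n = 0.75 × 84 × 0.3068 × 10 × 1 = 193.3 kips.
Bearing (0.25 in plate, F_u = 65 ksi): end bolts L_c = 1.25 − 0.6875/2 = 0.90625, R_n = min(1.2×0.90625×0.25×65, 2.4×0.625×0.25×65) = 17.672 kips/bolt; interior L_c = 1.8125 − 0.6875 = 1.125, R_n = 21.938 kips/bolt. φR_n = 0.75 × (2×17.672 + 8×21.938) = 158.1 kips.
Governing: min(193.3, 158.1) = 158.1 kips → bearing.

158.1 kips (bearing governs)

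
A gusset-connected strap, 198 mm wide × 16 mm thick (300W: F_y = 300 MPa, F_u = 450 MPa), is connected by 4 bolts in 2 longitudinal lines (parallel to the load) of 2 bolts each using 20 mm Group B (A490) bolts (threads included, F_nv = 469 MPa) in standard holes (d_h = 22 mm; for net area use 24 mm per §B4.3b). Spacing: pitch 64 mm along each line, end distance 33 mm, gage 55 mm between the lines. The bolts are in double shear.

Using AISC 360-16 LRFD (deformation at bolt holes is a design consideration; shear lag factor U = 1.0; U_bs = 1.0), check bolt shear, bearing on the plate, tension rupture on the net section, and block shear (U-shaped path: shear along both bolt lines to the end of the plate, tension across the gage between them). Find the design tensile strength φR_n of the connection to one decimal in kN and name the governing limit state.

562.7 kN (block shear governs)

Bolt shear: A_b = π(20)²/4 = 314.16 mm². φR_n = 0.75 × 469 × 314.16 × 4 × 2 = 884.0 kN.
Bearing (16 mm plate, F_u = 450 MPa): end bolts L_c = 33 − 22/2 = 22, R_n = min(1.2×22×16×450, 2.4×20×16×450) = 190.08 kN/bolt; interior L_c = 64 − 22 = 42, R_n = 345.6 kN/bolt. φR_n = 0.75 × (2×190.08 + 2×345.6) = 803.5 kN.
Tension rupture (net): A_n = (198 − 2×24)×16 = 2400 mm² (U = 1.0, A_e = A_n). φR_n = 0.75 × 450 × 2400 = 810.0 kN.
Block shear: shear path 2×[33+1×64] = 2×97 mm, A_gv = 3104, A_nv = 2×(97 − 1.5×24)×16 = 1952 mm²; tension across gage: (55 − 1×24)×16 = 496 mm². R_n = min(0.6×450×1952, 0.6×300×3104) + 1.0×450×496 = min(527.04, 558.72) + 223.2 = 750.24 kN. φR_n = 0.75 × 750.24 = 562.7 kN.
Governing: min(884.0, 803.5, 810.0, 562.7) = 562.7 kN → block shear.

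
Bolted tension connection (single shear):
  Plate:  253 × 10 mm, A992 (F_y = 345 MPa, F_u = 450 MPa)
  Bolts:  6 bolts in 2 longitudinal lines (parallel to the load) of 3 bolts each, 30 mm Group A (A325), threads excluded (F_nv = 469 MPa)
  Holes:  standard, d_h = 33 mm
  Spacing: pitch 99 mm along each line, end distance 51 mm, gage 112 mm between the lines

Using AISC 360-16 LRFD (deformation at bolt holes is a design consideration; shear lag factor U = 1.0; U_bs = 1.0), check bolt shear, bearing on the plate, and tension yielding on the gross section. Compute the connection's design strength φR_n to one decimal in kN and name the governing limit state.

785.6 kN (gross-section yield governs)

Bolt shear: A_b = π(30)²/4 = 706.86 mm². φR_n = 0.75 × 469 × 706.86 × 6 × 1 = 1491.8 kN.
Bearing (10 mm plate, F_u = 450 MPa): end bolts L_c = 51 − 33/2 = 34.5, R_n = min(1.2×34.5×10×450, 2.4×30×10×450) = 186.3 kN/bolt; interior L_c = 99 − 33 = 66, R_n = 324 kN/bolt. φR_n = 0.75 × (2×186.3 + 4×324) = 1251.5 kN.
Tension yield (gross): A_g = 253×10 = 2530 mm². φR_n = 0.90 × 345 × 2530 = 785.6 kN.
Governing: min(1491.8, 1251.5, 785.6) = 785.6 kN → gross-section yield.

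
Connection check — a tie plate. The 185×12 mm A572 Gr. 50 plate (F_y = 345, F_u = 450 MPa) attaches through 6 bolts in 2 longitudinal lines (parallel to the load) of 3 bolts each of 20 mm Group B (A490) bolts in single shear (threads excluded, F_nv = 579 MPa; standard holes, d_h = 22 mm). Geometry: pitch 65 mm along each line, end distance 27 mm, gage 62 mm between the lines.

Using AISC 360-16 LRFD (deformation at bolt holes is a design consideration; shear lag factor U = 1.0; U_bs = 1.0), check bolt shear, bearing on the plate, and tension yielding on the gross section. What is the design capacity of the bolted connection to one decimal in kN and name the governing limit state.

Bolt shear: A_b = π(20)²/4 = 314.16 mm². φR_n = 0.75 × 579 × 314.16 × 6 × 1 = 818.5 kN.
Bearing (12 mm plate, F_u = 450 MPa): end bolts L_c = 27 − 22/2 = 16, R_n = min(1.2×16×12×450, 2.4×20×12×450) = 103.68 kN/bolt; interior L_c = 65 − 22 = 43, R_n = 259.2 kN/bolt. φR_n = 0.75 × (2×103.68 + 4×259.2) = 933.1 kN.
Tension yield (gross): A_g = 185×12 = 2220 mm². φR_n = 0.90 × 345 × 2220 = 689.3 kN.
Governing: min(818.5, 933.1, 689.3) = 689.3 kN → gross-section yield.

689.3 kN (gross-section yield governs)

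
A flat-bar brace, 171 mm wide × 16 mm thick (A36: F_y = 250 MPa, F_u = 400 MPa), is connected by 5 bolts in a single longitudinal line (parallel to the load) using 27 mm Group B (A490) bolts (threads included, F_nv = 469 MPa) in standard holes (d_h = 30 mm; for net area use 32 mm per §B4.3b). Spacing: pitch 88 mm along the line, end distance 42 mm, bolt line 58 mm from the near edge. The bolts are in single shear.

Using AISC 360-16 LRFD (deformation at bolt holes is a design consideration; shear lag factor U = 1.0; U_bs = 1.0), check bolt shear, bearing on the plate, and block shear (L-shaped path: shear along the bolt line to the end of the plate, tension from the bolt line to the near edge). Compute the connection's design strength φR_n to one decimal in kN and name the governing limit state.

Bolt shear: A_b = π(27)²/4 = 572.56 mm². φR_n = 0.75 × 469 × 572.56 × 5 × 1 = 1007.0 kN.
Bearing (16 mm plate, F_u = 400 MPa): end bolts L_c = 42 − 30/2 = 27, R_n = min(1.2×27×16×400, 2.4×27×16×400) = 207.36 kN/bolt; interior L_c = 88 − 30 = 58, R_n = 414.72 kN/bolt. φR_n = 0.75 × (1×207.36 + 4×414.72) = 1399.7 kN.
Block shear: shear path 1×[42+4×88] = 1×394 mm, A_gv = 6304, A_nv = 1×(394 − 4.5×32)×16 = 4000 mm²; tension to near edge: (58 − 0.5×32)×16 = 672 mm². R_n = min(0.6×400×4000, 0.6×250×6304) + 1.0×400×672 = min(960, 945.6) + 268.8 = 1214.4 kN. φR_n = 0.75 × 1214.4 = 910.8 kN.
Governing: min(1007.0, 1399.7, 910.8) = 910.8 kN → block shear.

910.8 kN (block shear governs)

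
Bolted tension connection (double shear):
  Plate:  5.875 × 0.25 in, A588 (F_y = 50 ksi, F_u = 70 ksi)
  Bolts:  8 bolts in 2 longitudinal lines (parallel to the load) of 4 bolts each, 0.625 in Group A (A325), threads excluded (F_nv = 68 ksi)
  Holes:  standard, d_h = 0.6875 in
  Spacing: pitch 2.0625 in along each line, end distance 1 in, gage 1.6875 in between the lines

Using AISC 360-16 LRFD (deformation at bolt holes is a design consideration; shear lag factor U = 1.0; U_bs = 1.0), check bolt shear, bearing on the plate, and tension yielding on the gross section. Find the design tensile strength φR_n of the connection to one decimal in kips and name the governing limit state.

66.1 kips (gross-section yield governs)

Bolt shear: A_b = π(0.625)²/4 = 0.3068 in². φR_n = 0.75 × 68 × 0.3068 × 8 × 2 = 250.3 kips.
Bearing (0.25 in plate, F_u = 70 ksi): end bolts L_c = 1 − 0.6875/2 = 0.65625, R_n = min(1.2×0.65625×0.25×70, 2.4×0.625×0.25×70) = 13.781 kips/bolt; interior L_c = 2.0625 − 0.6875 = 1.375, R_n = 26.25 kips/bolt. φR_n = 0.75 × (2×13.781 + 6×26.25) = 138.8 kips.
Tension yield (gross): A_g = 5.875×0.25 = 1.4688 in². φR_n = 0.90 × 50 × 1.4688 = 66.1 kips.
Governing: min(250.3, 138.8, 66.1) = 66.1 kips → gross-section yield.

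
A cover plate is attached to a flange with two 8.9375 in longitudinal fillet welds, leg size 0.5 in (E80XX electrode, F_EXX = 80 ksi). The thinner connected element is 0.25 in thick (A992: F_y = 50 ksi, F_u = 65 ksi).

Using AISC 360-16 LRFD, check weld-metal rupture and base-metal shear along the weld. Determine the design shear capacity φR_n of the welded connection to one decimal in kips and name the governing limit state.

Weld metal: throat = 0.707×0.5 = 0.3535 in, L = 2×8.9375 = 17.875 in. φR_n = 0.75 × 0.6 × 80 × 0.3535 × 17.875 = 227.5 kips.
Base metal shear (0.25 in plate): yield φR_n = 1.0×0.6×50×0.25×17.875 = 134.1 kips; rupture φR_n = 0.75×0.6×65×0.25×17.875 = 130.7 kips; take 130.7 kips (rupture).
Governing: min(227.5, 130.7) = 130.7 kips → base-metal shear.

130.7 kips (base-metal shear governs)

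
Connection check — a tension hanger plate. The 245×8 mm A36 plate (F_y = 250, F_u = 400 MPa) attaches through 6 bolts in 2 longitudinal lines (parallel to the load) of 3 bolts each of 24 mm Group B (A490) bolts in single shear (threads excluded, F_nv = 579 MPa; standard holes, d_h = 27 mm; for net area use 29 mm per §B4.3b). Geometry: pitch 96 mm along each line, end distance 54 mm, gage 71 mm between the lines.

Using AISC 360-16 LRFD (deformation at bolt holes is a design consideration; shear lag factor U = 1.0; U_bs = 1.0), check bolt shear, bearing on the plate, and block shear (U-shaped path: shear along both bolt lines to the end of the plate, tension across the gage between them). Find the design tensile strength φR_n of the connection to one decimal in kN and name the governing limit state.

543.6 kN (block shear governs)

Bolt shear: A_b = π(24)²/4 = 452.39 mm². φR_n = 0.75 × 579 × 452.39 × 6 × 1 = 1178.7 kN.
Bearing (8 mm plate, F_u = 400 MPa): end bolts L_c = 54 − 27/2 = 40.5, R_n = min(1.2×40.5×8×400, 2.4×24×8×400) = 155.52 kN/bolt; interior L_c = 96 − 27 = 69, R_n = 184.32 kN/bolt. φR_n = 0.75 × (2×155.52 + 4×184.32) = 786.2 kN.
Block shear: shear path 2×[54+2×96] = 2×246 mm, A_gv = 3936, A_nv = 2×(246 − 2.5×29)×8 = 2776 mm²; tension across gage: (71 − 1×29)×8 = 336 mm². R_n = min(0.6×400×2776, 0.6×250×3936) + 1.0×400×336 = min(666.24, 590.4) + 134.4 = 724.8 kN. φR_n = 0.75 × 724.8 = 543.6 kN.
Governing: min(1178.7, 786.2, 543.6) = 543.6 kN → block shear.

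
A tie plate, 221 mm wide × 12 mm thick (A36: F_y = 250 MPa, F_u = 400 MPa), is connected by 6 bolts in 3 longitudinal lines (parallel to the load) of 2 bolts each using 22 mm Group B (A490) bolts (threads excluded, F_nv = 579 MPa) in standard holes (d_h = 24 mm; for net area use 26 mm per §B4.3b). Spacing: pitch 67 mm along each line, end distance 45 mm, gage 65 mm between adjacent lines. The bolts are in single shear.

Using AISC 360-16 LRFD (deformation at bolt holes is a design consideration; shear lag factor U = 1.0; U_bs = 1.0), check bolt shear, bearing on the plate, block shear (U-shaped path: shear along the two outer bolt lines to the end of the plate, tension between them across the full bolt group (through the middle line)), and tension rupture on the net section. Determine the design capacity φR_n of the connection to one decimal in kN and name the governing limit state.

Bolt shear: A_b = π(22)²/4 = 380.13 mm². φR_n = 0.75 × 579 × 380.13 × 6 × 1 = 990.4 kN.
Bearing (12 mm plate, F_u = 400 MPa): end bolts L_c = 45 − 24/2 = 33, R_n = min(1.2×33×12×400, 2.4×22×12×400) = 190.08 kN/bolt; interior L_c = 67 − 24 = 43, R_n = 247.68 kN/bolt. φR_n = 0.75 × (3×190.08 + 3×247.68) = 985.0 kN.
Block shear: shear path 2×[45+1×67] = 2×112 mm, A_gv = 2688, A_nv = 2×(112 − 1.5×26)×12 = 1752 mm²; tension across gage: (130 − 2×26)×12 = 936 mm². R_n = min(0.6×400×1752, 0.6×250×2688) + 1.0×400×936 = min(420.48, 403.2) + 374.4 = 777.6 kN. φR_n = 0.75 × 777.6 = 583.2 kN.
Tension rupture (net): A_n = (221 − 3×26)×12 = 1716 mm² (U = 1.0, A_e = A_n). φR_n = 0.75 × 400 × 1716 = 514.8 kN.
Governing: min(990.4, 985.0, 583.2, 514.8) = 514.8 kN → net-section rupture.

514.8 kN (net-section rupture governs)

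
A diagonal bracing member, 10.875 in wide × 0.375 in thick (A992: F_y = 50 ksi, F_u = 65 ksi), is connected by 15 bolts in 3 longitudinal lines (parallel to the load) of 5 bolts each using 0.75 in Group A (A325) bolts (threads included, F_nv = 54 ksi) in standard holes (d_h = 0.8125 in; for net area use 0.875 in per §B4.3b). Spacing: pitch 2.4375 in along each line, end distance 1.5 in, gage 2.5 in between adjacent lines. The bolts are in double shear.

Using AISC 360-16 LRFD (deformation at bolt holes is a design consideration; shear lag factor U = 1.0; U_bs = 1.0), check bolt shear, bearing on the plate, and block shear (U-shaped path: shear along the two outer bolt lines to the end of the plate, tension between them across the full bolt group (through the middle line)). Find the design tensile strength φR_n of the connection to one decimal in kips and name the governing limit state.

Bolt shear: A_b = π(0.75)²/4 = 0.44179 in². φR_n = 0.75 × 54 × 0.44179 × 15 × 2 = 536.8 kips.
Bearing (0.375 in plate, F_u = 65 ksi): end bolts L_c = 1.5 − 0.8125/2 = 1.09375, R_n = min(1.2×1.09375×0.375×65, 2.4×0.75×0.375×65) = 31.992 kips/bolt; interior L_c = 2.4375 − 0.8125 = 1.625, R_n = 43.875 kips/bolt. φR_n = 0.75 × (3×31.992 + 12×43.875) = 466.9 kips.
Block shear: shear path 2×[1.5+4×2.4375] = 2×11.25 in, A_gv = 8.4375, A_nv = 2×(11.25 − 4.5×0.875)×0.375 = 5.4844 in²; tension across gage: (5 − 2×0.875)×0.375 = 1.2188 in². R_n = min(0.6×65×5.4844, 0.6×50×8.4375) + 1.0×65×1.2188 = min(213.89, 253.13) + 79.222 = 293.11 kips. φR_n = 0.75 × 293.11 = 219.8 kips.
Governing: min(536.8, 466.9, 219.8) = 219.8 kips → block shear.

219.8 kips (block shear governs)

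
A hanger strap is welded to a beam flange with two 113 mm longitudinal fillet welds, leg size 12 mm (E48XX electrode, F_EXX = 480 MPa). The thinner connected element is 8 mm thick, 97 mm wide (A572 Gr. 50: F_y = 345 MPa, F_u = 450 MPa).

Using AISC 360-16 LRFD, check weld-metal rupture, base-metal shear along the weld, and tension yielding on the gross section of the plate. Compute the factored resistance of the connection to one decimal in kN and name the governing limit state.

240.9 kN (gross-section yield governs)

Weld metal: throat = 0.707×12 = 8.484 mm, L = 2×113 = 226 mm. φR_n = 0.75 × 0.6 × 480 × 8.484 × 226 = 414.2 kN.
Base metal shear (8 mm plate): yield φR_n = 1.0×0.6×345×8×226 = 374.3 kN; rupture φR_n = 0.75×0.6×450×8×226 = 366.1 kN; take 366.1 kN (rupture).
Tension yield (gross): A_g = 97×8 = 776 mm². φR_n = 0.90 × 345 × 776 = 240.9 kN.
Governing: min(414.2, 366.1, 240.9) = 240.9 kN → gross-section yield.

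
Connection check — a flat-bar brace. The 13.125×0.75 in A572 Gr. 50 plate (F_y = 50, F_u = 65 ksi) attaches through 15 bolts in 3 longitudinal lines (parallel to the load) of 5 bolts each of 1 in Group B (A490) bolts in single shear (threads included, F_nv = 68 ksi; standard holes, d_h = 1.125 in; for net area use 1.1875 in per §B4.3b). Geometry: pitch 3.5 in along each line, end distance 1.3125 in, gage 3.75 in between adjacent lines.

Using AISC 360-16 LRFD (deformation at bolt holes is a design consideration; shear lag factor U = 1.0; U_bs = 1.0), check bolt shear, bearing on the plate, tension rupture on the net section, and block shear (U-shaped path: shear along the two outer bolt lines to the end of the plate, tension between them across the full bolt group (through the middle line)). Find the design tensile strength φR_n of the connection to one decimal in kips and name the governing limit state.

349.6 kips (net-section rupture governs)

Bolt shear: A_b = π(1)²/4 = 0.7854 in². φR_n = 0.75 × 68 × 0.7854 × 15 × 1 = 600.8 kips.
Bearing (0.75 in plate, F_u = 65 ksi): end bolts L_c = 1.3125 − 1.125/2 = 0.75, R_n = min(1.2×0.75×0.75×65, 2.4×1×0.75×65) = 43.875 kips/bolt; interior L_c = 3.5 − 1.125 = 2.375, R_n = 117 kips/bolt. φR_n = 0.75 × (3×43.875 + 12×117) = 1151.7 kips.
Tension rupture (net): A_n = (13.125 − 3×1.1875)×0.75 = 7.1719 in² (U = 1.0, A_e = A_n). φR_n = 0.75 × 65 × 7.1719 = 349.6 kips.
Block shear: shear path 2×[1.3125+4×3.5] = 2×15.3125 in, A_gv = 22.969, A_nv = 2×(15.3125 − 4.5×1.1875)×0.75 = 14.953 in²; tension across gage: (7.5 − 2×1.1875)×0.75 = 3.8438 in². R_n = min(0.6×65×14.953, 0.6×50×22.969) + 1.0×65×3.8438 = min(583.17, 689.07) + 249.85 = 833.02 kips. φR_n = 0.75 × 833.02 = 624.8 kips.
Governing: min(600.8, 1151.7, 349.6, 624.8) = 349.6 kips → net-section rupture.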